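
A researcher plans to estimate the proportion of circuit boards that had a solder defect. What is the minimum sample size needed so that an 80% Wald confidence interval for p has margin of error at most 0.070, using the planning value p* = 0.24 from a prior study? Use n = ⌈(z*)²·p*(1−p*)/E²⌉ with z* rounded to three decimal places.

n = 62

z* = 1.282 at the 80% level.
p*(1−p*) = 0.1824.
(z*)²·p*(1−p*)/E² = 1.643524·0.1824/0.004900 = 61.179.
Rounding up, n = 62.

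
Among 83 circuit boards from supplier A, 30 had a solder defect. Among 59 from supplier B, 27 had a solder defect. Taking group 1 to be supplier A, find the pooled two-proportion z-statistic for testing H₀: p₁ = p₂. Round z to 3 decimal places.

z = -1.152

p̂₁ = 30/83 = 0.36145, p̂₂ = 27/59 = 0.45763.
Pooled p̂ = (30+27)/(83+59) = 57/142 = 0.40141.
Pooled SE = √[0.2402797·0.02899735] ≈ 0.083471.
z = -0.09618/0.083471 = -1.152.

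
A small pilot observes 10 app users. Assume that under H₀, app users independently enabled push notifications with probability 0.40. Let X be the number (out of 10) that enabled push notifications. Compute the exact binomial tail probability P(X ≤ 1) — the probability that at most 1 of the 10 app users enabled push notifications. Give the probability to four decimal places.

X ~ Binomial(n=10, p=0.40).
P(X ≤ 1) = C(10,0)·0.40^0·0.60^10 + C(10,1)·0.40^1·0.60^9.
= 0.006047 + 0.040311 = 0.0464.

P = 0.0464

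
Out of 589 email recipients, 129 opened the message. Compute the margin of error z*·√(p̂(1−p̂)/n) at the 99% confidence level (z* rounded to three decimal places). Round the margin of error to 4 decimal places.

ME = 0.0439

Sample proportion p̂ = 129/589 = 0.21902.
SE = √(p̂(1−p̂)/n) = √(0.171048/589) = 0.017041.
The 99% critical value is z* = 2.576.
So ME = 0.0439.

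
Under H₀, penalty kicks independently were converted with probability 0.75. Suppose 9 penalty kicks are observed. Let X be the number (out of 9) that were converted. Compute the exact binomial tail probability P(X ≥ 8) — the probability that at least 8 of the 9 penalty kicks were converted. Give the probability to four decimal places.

P = 0.3003

X is binomial with n = 9 and p = 0.75.
P(X ≥ 8) = C(9,8)·0.75^8·0.25^1 + C(9,9)·0.75^9·0.25^0.
= 0.225254 + 0.075085 = 0.3003.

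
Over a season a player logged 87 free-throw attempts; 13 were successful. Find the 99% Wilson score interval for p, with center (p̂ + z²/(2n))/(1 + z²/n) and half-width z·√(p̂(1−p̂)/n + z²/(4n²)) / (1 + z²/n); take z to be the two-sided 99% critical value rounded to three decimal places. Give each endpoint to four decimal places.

p̂ = 13/87 = 0.14943; z = 2.576, so z² = 6.635776.
Denominator 1 + z²/n = 1 + 6.635776/87 = 1.076273.
Center = (0.14943 + 0.038137)/1.076273 = 0.17427.
Radicand: p̂(1−p̂)/n + z²/(4n²) = 0.001460889 + 0.000219176 = 0.001680065.
Half-width = z·√(radicand)/denom = 2.576·0.040989/1.076273 = 0.09810.
So the interval runs from 0.0762 to 0.2724.

(0.0762, 0.2724)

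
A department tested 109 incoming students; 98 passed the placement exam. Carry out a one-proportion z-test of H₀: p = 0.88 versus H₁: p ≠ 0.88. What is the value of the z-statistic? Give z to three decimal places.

z = 0.613

Sample proportion p̂ = 98/109 = 0.89908.
Null standard error: √(0.88·0.12/109) = √0.000968807 = 0.031126.
Test statistic: z = 0.01908/0.031126 = 0.613.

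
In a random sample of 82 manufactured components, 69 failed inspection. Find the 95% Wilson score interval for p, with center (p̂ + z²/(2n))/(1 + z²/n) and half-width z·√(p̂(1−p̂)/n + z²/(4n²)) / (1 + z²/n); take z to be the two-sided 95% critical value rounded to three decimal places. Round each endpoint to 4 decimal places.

(0.7474, 0.9049)

Here p̂ = 69/82 = 0.84146 and z = 1.960 (z² = 3.841600).
1 + z²/n = 1.046849.
Center = (0.84146 + 0.023424)/1.046849 = 0.82618.
Radicand: p̂(1−p̂)/n + z²/(4n²) = 0.001626863 + 0.000142832 = 0.001769695.
Half-width = 1.960·√0.001769695/1.046849 = 0.07876.
Interval: 0.82618 ± 0.07876 → (0.7474, 0.9049).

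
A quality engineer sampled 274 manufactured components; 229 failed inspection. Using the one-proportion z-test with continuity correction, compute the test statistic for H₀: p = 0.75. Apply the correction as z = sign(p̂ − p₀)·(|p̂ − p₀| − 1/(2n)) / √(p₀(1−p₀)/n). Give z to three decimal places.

z = 3.209

With x = 229 successes in n = 274, p̂ = 0.83577. p̂ − p₀ = 0.085766.
Continuity correction 1/(2n) = 1/548 = 0.001825.
Corrected numerator: |0.085766| − 0.001825 = 0.083941.
Under H₀, SE = √(p₀(1−p₀)/n) = √(0.75·0.25/274) = √0.000684307 = 0.026159.
z = (+)0.083941/0.026159 = 3.209.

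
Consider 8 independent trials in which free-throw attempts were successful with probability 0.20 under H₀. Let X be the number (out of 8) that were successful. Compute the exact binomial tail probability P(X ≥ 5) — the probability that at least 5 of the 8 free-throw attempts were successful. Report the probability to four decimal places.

P = 0.0104

X ~ Binomial(n=8, p=0.20).
P(X ≥ 5) = C(8,5)·0.20^5·0.80^3 + C(8,6)·0.20^6·0.80^2 + C(8,7)·0.20^7·0.80^1 + C(8,8)·0.20^8·0.80^0.
= 0.009175 + 0.001147 + 0.000082 + 0.000003 = 0.0104.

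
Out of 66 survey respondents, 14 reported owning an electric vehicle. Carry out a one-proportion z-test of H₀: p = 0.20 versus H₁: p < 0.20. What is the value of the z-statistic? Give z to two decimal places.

The sample proportion is 14/66 = 0.21212.
Under H₀, SE = √(p₀(1−p₀)/n) = √(0.20·0.80/66) = √0.002424242 = 0.049237.
z = (0.21212 − 0.20)/0.049237 = 0.01212/0.049237 = 0.25.

z = 0.25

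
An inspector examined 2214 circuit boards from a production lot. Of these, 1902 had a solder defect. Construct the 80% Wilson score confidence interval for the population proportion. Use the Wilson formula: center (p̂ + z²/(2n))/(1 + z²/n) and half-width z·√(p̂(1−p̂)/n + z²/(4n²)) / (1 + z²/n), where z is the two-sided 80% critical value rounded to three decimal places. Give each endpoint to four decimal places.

(0.8493, 0.8683)

p̂ = 1902/2214 = 0.85908; z = 1.282, so z² = 1.643524.
1 + z²/n = 1.000742.
Adjusted center: (0.85908 + z²/(2n))/1.000742 = 0.85881.
Radicand: p̂(1−p̂)/n + z²/(4n²) = 0.000054680 + 0.000000084 = 0.000054764.
Half-width = z·√(radicand)/denom = 1.282·0.007400/1.000742 = 0.00948.
Interval: 0.85881 ± 0.00948 → (0.8493, 0.8683).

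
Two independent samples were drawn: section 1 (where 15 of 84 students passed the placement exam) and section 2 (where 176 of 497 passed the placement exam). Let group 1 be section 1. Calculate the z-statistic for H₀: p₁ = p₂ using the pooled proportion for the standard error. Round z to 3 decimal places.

z = -3.168

Sample proportions: p̂₁ = 15/84 = 0.17857 and p̂₂ = 176/497 = 0.35412.
Pooled p̂ = (15+176)/(84+497) = 191/581 = 0.32874.
Pooled SE = √[0.2206712·0.01391683] ≈ 0.055417.
z = -0.17555/0.055417 = -3.168.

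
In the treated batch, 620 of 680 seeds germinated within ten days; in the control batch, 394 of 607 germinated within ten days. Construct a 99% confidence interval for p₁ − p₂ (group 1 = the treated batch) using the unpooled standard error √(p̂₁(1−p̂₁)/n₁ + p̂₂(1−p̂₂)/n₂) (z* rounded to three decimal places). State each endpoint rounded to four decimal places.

p̂₁ = 0.91176, p̂₂ = 0.64909, so the observed difference is 0.26267.
Unpooled SE = √(p̂₁(1−p̂₁)/n₁ + p̂₂(1−p̂₂)/n₂) = √(0.000118309 + 0.000375241) = 0.022216.
For 99% confidence, z* = 2.576. Margin = 2.576·0.022216 = 0.05723.
So the interval runs from 0.2054 to 0.3199.

(0.2054, 0.3199)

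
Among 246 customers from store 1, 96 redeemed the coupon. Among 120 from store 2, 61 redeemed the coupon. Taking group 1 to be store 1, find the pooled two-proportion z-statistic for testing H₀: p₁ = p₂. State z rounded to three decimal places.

p̂₁ = 96/246 = 0.39024, p̂₂ = 61/120 = 0.50833.
Pooled p̂ = (96+61)/(246+120) = 157/366 = 0.42896.
Pooled SE = √[0.2449536·0.01239837] ≈ 0.055109.
z = -0.11809/0.055109 = -2.143.

z = -2.143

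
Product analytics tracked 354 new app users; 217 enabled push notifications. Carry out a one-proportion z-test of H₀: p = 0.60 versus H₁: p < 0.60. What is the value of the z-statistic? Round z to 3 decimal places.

The sample proportion is 217/354 = 0.61299.
Under H₀, SE = √(p₀(1−p₀)/n) = √(0.60·0.40/354) = √0.000677966 = 0.026038.
z = (p̂ − p₀)/SE = (0.61299 − 0.60)/0.026038 = 0.499.

z = 0.499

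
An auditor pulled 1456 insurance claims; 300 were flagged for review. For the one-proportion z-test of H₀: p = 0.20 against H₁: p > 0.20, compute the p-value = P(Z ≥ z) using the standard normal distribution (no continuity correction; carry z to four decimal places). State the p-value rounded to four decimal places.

p̂ = 300/1456 = 0.20604.
Under H₀, SE = √(p₀(1−p₀)/n) = √(0.20·0.80/1456) = √0.000109890 = 0.010483.
z = (p̂ − p₀)/SE = (300/1456 − 0.20)/0.010483 ≈ 0.5766.
p-value = P(Z ≥ z) with z = 0.5766 → 0.2821.

p-value = 0.2821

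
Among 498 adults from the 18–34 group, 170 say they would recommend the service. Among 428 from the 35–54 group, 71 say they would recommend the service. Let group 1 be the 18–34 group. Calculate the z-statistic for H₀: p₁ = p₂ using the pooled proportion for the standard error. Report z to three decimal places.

z = 6.068

p̂₁ = 170/498 = 0.34137, p̂₂ = 71/428 = 0.16589.
Pooling: p̂ = 241/926 = 0.26026.
Pooled SE = √[0.1925243·0.00434448] ≈ 0.028921.
z = (p̂₁ − p̂₂)/SE = (0.34137 − 0.16589)/0.028921 = 0.17548/0.028921 = 6.068.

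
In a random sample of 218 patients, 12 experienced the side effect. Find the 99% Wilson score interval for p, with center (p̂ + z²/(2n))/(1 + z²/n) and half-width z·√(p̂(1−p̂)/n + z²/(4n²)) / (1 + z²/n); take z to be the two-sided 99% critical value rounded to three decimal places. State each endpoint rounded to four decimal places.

p̂ = 12/218 = 0.05505; z = 2.576, so z² = 6.635776.
1 + z²/n = 1.030439.
Adjusted center: (0.05505 + z²/(2n))/1.030439 = 0.06819.
Radicand: p̂(1−p̂)/n + z²/(4n²) = 0.000238605 + 0.000034907 = 0.000273512.
Half-width = z·√(radicand)/denom = 2.576·0.016538/1.030439 = 0.04134.
So the interval runs from 0.0268 to 0.1095.

(0.0268, 0.1095)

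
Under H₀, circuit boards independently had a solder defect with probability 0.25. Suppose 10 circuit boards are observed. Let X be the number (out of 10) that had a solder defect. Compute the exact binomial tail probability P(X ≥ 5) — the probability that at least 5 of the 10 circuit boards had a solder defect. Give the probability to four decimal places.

P = 0.0781

X ~ Binomial(n=10, p=0.25).
P(X ≥ 5) = Σ_{j=5}^{10} C(10,j)·0.25^j·0.75^{10−j}.
= 0.058399 + 0.016222 + 0.003090 + 0.000386 + 0.000029 + 0.000001 = 0.0781.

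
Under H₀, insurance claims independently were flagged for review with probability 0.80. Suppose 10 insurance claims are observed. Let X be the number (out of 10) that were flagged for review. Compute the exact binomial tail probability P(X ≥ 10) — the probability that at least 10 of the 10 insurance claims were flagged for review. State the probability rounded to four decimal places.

X ~ Binomial(n=10, p=0.80).
P(X ≥ 10) = C(10,10)·0.80^10·0.20^0.
= 0.107374 = 0.1074.

P = 0.1074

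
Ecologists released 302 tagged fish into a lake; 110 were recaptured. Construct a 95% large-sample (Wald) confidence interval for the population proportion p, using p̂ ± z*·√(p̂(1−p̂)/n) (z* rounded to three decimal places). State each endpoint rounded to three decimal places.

Sample proportion p̂ = 110/302 = 0.36424.
SE(p̂) = √(0.36424·0.63576/302) = 0.027691.
The 95% critical value is z* = 1.960.
Margin of error: 1.960 × 0.027691 = 0.05427.
Interval: 0.36424 ± 0.05427 → (0.310, 0.419).

(0.310, 0.419)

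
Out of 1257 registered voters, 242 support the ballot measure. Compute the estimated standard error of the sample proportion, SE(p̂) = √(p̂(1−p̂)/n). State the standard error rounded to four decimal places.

With x = 242 successes in n = 1257, p̂ = 0.19252.
p̂(1−p̂) = 0.19252·0.80748 = 0.155456.
Dividing by n and taking the root: √0.000123672 = 0.0111.

SE = 0.0111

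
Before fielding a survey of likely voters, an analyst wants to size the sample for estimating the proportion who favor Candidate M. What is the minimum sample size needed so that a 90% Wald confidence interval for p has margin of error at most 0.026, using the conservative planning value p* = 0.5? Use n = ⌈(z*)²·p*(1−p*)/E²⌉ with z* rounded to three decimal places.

n = 1001

z* = 1.645 at the 90% level.
p*(1−p*) = 0.2500.
(z*)²·p*(1−p*)/E² = 2.706025·0.2500/0.000676 = 1000.749.
⌈1000.749⌉ = 1001.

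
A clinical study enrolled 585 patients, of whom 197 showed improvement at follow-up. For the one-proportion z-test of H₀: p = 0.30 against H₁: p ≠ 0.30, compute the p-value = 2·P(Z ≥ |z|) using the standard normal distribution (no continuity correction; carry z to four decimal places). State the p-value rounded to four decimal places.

With x = 197 successes in n = 585, p̂ = 0.33675.
Under H₀, SE = √(p₀(1−p₀)/n) = √(0.30·0.70/585) = √0.000358974 = 0.018947.
z = (p̂ − p₀)/SE = (197/585 − 0.30)/0.018947 ≈ 1.9398.
p-value = 2·P(Z ≥ |z|) with z = 1.9398 → 0.0524.

p-value = 0.0524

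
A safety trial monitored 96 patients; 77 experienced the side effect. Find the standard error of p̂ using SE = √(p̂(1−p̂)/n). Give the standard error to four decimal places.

Sample proportion p̂ = 77/96 = 0.80208.
p̂(1−p̂) = 0.80208·0.19792 = 0.158748.
Dividing by n and taking the root: √0.001653625 = 0.0407.

SE = 0.0407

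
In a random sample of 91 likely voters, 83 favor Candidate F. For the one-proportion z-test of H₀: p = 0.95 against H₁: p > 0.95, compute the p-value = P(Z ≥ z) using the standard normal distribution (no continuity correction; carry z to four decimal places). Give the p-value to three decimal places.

With x = 83 successes in n = 91, p̂ = 0.91209.
SE₀ = √(0.95·0.05/91) = 0.022847.
Test statistic (full precision, shown to 4 dp): z = (83/91 − 0.95)/SE₀ ≈ -1.6594.
From the standard normal, P(Z ≥ z) = 0.951.

p-value = 0.951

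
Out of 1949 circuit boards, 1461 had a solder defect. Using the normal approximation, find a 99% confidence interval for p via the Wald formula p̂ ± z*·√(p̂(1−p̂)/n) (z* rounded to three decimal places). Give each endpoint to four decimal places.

p̂ = 1461/1949 = 0.74962.
SE = √(p̂(1−p̂)/n) = √(0.187692/1949) = 0.009813.
z* = 2.576 at the 99% level.
Margin = 2.576·0.009813 = 0.02528.
Interval: 0.74962 ± 0.02528 → (0.7243, 0.7749).

(0.7243, 0.7749)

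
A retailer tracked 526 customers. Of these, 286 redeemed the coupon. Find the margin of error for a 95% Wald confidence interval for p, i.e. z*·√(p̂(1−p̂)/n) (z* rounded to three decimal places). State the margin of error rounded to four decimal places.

With x = 286 successes in n = 526, p̂ = 0.54373.
Standard error of p̂: √(0.248088/526) = √0.000471650 = 0.021718.
The 95% critical value is z* = 1.960.
Margin of error = z*·SE = 1.960 × 0.021718 = 0.0426.

ME = 0.0426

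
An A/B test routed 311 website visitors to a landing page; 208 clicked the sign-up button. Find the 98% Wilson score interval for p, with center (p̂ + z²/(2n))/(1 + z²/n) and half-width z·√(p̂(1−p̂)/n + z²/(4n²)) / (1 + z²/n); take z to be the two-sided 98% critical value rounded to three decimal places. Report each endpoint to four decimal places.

Here p̂ = 208/311 = 0.66881 and z = 2.326 (z² = 5.410276).
1 + z²/n = 1.017396.
Adjusted center: (0.66881 + z²/(2n))/1.017396 = 0.66592.
Radicand: p̂(1−p̂)/n + z²/(4n²) = 0.000712229 + 0.000013984 = 0.000726213.
Half-width = 2.326·√0.000726213/1.017396 = 0.06161.
CI: 0.66592 ± 0.06161 = (0.6043, 0.7275).

(0.6043, 0.7275)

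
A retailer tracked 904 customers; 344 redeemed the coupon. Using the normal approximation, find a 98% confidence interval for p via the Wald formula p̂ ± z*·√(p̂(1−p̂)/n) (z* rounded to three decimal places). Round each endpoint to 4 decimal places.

(0.3430, 0.4181)

With x = 344 successes in n = 904, p̂ = 0.38053.
SE = √(p̂(1−p̂)/n) = √(0.235727/904) = 0.016148.
For 98% confidence, z* = 2.326.
Margin = 2.326·0.016148 = 0.03756.
CI: 0.38053 ± 0.03756 = (0.3430, 0.4181).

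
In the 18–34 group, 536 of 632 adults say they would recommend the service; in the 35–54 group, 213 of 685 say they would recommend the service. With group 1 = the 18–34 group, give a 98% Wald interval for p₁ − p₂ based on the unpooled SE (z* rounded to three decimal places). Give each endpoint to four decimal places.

(0.4843, 0.5900)

p̂₁ = 536/632 = 0.84810, p̂₂ = 213/685 = 0.31095; p̂₁ − p̂₂ = 0.53715.
SE = √(0.000203838 + 0.000312788) = √0.000516626 = 0.022729.
For 98% confidence, z* = 2.326. Margin of error = 0.05287.
Interval: 0.53715 ± 0.05287 → (0.4843, 0.5900).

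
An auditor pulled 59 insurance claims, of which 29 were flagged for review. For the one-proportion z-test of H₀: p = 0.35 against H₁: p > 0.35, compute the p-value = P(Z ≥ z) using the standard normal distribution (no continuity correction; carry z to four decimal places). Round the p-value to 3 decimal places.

With x = 29 successes in n = 59, p̂ = 0.49153.
Null standard error: √(0.35·0.65/59) = √0.003855932 = 0.062096.
z = (p̂ − p₀)/SE = (29/59 − 0.35)/0.062096 ≈ 2.2791.
From the standard normal, P(Z ≥ z) = 0.011.

p-value = 0.011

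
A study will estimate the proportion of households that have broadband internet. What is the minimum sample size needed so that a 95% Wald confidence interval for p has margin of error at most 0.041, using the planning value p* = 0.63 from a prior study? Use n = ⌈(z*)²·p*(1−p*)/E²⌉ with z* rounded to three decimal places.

n = 533

For 95% confidence, z* = 1.960.
p*(1−p*) = 0.2331.
Required n before rounding: 3.841600 × 0.2331 / 0.041² = 532.705.
Rounding up, n = 533.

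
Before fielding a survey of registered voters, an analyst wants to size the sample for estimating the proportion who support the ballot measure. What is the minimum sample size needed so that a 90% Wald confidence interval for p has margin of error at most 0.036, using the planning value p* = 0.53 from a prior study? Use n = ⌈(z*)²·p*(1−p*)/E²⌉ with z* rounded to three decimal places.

The 90% critical value is z* = 1.645.
p*(1−p*) = 0.2491.
(z*)²·p*(1−p*)/E² = 2.706025·0.2491/0.001296 = 520.116.
Rounding up, n = 521.

n = 521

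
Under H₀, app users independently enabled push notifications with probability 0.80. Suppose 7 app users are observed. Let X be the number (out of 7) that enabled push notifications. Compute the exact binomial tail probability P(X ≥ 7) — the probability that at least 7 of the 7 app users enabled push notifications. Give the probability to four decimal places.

P = 0.2097

X ~ Binomial(n=7, p=0.80).
P(X ≥ 7) = C(7,7)·0.80^7·0.20^0.
= 0.209715 = 0.2097.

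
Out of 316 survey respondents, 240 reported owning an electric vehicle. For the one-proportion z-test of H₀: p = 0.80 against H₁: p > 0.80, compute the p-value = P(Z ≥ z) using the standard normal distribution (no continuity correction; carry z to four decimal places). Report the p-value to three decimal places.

p-value = 0.964

The sample proportion is 240/316 = 0.75949.
Null standard error: √(0.80·0.20/316) = √0.000506329 = 0.022502.
Test statistic (full precision, shown to 4 dp): z = (240/316 − 0.80)/SE₀ ≈ -1.8001.
p-value = P(Z ≥ z) with z = -1.8001 → 0.964.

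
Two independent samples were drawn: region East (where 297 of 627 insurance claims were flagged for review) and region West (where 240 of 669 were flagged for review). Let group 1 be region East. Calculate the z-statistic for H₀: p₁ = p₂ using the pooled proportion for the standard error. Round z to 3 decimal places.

z = 4.198

Sample proportions: p̂₁ = 297/627 = 0.47368 and p̂₂ = 240/669 = 0.35874.
Pooled p̂ = (297+240)/(627+669) = 537/1296 = 0.41435.
Pooled SE = √[0.2426644·0.00308966] ≈ 0.027382.
z = 0.11494/0.027382 = 4.198.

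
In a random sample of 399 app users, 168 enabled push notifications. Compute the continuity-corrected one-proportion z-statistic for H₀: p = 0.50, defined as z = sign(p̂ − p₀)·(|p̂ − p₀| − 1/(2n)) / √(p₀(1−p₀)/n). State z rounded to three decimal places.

z = -3.104

Sample proportion p̂ = 168/399 = 0.42105. p̂ − p₀ = -0.078947.
1/(2n) = 0.001253.
Corrected numerator: |-0.078947| − 0.001253 = 0.077694.
Under H₀, SE = √(p₀(1−p₀)/n) = √(0.50·0.50/399) = √0.000626566 = 0.025031.
z = (−)0.077694/0.025031 = -3.104.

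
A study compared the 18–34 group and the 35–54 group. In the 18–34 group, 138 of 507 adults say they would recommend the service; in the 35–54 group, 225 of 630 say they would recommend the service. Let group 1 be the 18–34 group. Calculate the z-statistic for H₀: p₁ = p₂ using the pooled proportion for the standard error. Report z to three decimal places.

z = -3.054

Sample proportions: p̂₁ = 138/507 = 0.27219 and p̂₂ = 225/630 = 0.35714.
Pooled p̂ = (138+225)/(507+630) = 363/1137 = 0.31926.
SE = √[p̂(1−p̂)(1/n₁+1/n₂)] = √[0.31926·0.68074·(1/507+1/630)] ≈ 0.027814.
z = -0.08495/0.027814 = -3.054.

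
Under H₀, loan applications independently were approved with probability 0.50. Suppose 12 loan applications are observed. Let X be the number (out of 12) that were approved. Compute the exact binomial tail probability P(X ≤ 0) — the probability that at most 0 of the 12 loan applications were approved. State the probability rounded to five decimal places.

P = 0.00024

X ~ Binomial(n=12, p=0.50).
P(X ≤ 0) = C(12,0)·0.50^0·0.50^12.
= 0.000244 = 0.00024.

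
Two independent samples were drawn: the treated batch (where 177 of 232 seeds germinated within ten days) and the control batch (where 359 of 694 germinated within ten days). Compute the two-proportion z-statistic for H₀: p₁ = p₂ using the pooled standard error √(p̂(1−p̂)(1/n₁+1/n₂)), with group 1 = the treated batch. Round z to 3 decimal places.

z = 6.560

p̂₁ = 177/232 = 0.76293, p̂₂ = 359/694 = 0.51729.
Pooled p̂ = (177+359)/(232+694) = 536/926 = 0.57883.
Pooled SE = √[0.2437852·0.00575127] ≈ 0.037444.
z = (p̂₁ − p̂₂)/SE = (0.76293 − 0.51729)/0.037444 = 0.24564/0.037444 = 6.560.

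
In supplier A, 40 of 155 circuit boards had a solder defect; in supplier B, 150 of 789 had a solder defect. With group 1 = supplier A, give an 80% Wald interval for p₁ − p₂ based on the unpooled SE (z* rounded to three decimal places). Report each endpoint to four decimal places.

(0.0195, 0.1164)

p̂₁ = 0.25806, p̂₂ = 0.19011, so the observed difference is 0.06795.
SE = √(0.001235272 + 0.000195147) = √0.001430419 = 0.037821.
z* = 1.282 at the 80% level. Margin of error = 0.04849.
Interval: 0.06795 ± 0.04849 → (0.0195, 0.1164).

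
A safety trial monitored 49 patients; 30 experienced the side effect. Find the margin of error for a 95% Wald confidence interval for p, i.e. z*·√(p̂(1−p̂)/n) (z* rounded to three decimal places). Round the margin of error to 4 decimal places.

With x = 30 successes in n = 49, p̂ = 0.61224.
SE(p̂) = √(0.61224·0.38776/49) = 0.069605.
z* = 1.960 at the 95% level.
So ME = 0.1364.

ME = 0.1364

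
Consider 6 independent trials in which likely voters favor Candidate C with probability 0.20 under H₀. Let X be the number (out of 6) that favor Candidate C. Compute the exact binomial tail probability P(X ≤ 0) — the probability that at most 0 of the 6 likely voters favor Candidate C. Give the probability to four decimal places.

X ~ Binomial(n=6, p=0.20).
P(X ≤ 0) = C(6,0)·0.20^0·0.80^6.
= 0.262144 = 0.2621.

P = 0.2621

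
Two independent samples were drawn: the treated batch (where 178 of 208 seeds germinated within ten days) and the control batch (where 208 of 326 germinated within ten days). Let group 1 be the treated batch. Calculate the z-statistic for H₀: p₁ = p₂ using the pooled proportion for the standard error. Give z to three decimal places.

z = 5.482

p̂₁ = 178/208 = 0.85577, p̂₂ = 208/326 = 0.63804.
Pooling: p̂ = 386/534 = 0.72285.
Pooled SE = √[0.2003395·0.00787518] ≈ 0.039720.
z = 0.21773/0.039720 = 5.482.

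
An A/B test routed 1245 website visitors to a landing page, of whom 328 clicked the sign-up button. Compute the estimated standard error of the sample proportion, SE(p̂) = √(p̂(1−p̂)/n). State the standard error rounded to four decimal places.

SE = 0.0125

With x = 328 successes in n = 1245, p̂ = 0.26345.
p̂(1−p̂) = 0.194044.
SE = √(0.194044/1245) = √0.000155859 = 0.0125.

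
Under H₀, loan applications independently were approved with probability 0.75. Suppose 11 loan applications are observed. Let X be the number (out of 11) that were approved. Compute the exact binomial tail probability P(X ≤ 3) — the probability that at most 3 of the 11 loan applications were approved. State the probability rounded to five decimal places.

P = 0.00119

X is binomial with n = 11 and p = 0.75.
P(X ≤ 3) = C(11,0)·0.75^0·0.25^11 + C(11,1)·0.75^1·0.25^10 + C(11,2)·0.75^2·0.25^9 + C(11,3)·0.75^3·0.25^8.
= 0.000000 + 0.000008 + 0.000118 + 0.001062 = 0.00119.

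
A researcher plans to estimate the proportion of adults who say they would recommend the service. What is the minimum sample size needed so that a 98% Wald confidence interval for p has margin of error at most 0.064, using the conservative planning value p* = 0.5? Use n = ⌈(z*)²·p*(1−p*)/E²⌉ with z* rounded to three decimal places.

z* = 2.326 at the 98% level.
p*(1−p*) = 0.2500.
Required n before rounding: 5.410276 × 0.2500 / 0.064² = 330.217.
Rounding up, n = 331.

n = 331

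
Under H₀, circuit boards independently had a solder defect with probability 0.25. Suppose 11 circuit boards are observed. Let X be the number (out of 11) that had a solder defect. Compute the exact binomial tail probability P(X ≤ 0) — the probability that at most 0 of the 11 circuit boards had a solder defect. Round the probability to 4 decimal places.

P = 0.0422

X ~ Binomial(n=11, p=0.25).
P(X ≤ 0) = C(11,0)·0.25^0·0.75^11.
= 0.042235 = 0.0422.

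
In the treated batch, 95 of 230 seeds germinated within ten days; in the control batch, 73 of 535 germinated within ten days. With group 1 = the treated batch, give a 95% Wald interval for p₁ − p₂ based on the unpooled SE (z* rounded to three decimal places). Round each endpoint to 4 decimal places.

p̂₁ = 0.41304, p̂₂ = 0.13645, so the observed difference is 0.27659.
SE = √(0.001054081 + 0.000220244) = √0.001274325 = 0.035698.
z* = 1.960 at the 95% level. Margin = 1.960·0.035698 = 0.06997.
CI: 0.27659 ± 0.06997 = (0.2066, 0.3466).

(0.2066, 0.3466)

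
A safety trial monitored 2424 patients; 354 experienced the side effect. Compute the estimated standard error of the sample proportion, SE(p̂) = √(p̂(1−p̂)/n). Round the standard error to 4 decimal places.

p̂ = 354/2424 = 0.14604.
p̂(1−p̂) = 0.124712.
SE = √(0.124712/2424) = √0.000051449 = 0.0072.

SE = 0.0072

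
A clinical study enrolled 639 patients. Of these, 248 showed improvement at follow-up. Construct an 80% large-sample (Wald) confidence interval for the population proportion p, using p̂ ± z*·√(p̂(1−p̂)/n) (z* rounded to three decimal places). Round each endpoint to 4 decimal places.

With x = 248 successes in n = 639, p̂ = 0.38811.
SE = √(p̂(1−p̂)/n) = √(0.237480/639) = 0.019278.
For 80% confidence, z* = 1.282.
Margin = 1.282·0.019278 = 0.02471.
So the interval runs from 0.3634 to 0.4128.

(0.3634, 0.4128)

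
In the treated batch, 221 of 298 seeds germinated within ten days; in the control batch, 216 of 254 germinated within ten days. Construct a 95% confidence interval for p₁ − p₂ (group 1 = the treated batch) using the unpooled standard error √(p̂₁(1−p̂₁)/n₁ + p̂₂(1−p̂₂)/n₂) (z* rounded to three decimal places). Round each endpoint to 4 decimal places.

(-0.1751, -0.0425)

p̂₁ = 0.74161, p̂₂ = 0.85039, so the observed difference is -0.10878.
SE = √(0.000643034 + 0.000500883) = √0.001143917 = 0.033822.
The 95% critical value is z* = 1.960. Margin of error = 0.06629.
CI: -0.10878 ± 0.06629 = (-0.1751, -0.0425).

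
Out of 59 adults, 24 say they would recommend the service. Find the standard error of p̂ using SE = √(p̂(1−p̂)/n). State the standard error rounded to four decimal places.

With x = 24 successes in n = 59, p̂ = 0.40678.
p̂(1−p̂) = 0.40678·0.59322 = 0.241310.
Dividing by n and taking the root: √0.004090000 = 0.0640.

SE = 0.0640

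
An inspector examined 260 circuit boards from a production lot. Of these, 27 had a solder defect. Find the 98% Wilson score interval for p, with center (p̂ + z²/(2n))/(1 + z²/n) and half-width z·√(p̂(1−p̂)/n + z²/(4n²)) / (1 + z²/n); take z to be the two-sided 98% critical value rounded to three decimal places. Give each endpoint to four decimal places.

(0.0676, 0.1562)

Here p̂ = 27/260 = 0.10385 and z = 2.326 (z² = 5.410276).
Denominator 1 + z²/n = 1 + 5.410276/260 = 1.020809.
Adjusted center: (0.10385 + z²/(2n))/1.020809 = 0.11192.
Radicand: p̂(1−p̂)/n + z²/(4n²) = 0.000357931 + 0.000020008 = 0.000377939.
Half-width = z·√(radicand)/denom = 2.326·0.019441/1.020809 = 0.04430.
So the interval runs from 0.0676 to 0.1562.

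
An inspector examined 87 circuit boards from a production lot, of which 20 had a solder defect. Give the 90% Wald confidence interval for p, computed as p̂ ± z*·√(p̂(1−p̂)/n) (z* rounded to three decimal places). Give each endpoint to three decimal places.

The sample proportion is 20/87 = 0.22989.
Standard error of p̂: √(0.177038/87) = √0.002034919 = 0.045110.
The 90% critical value is z* = 1.645.
Margin of error: 1.645 × 0.045110 = 0.07421.
So the interval runs from 0.156 to 0.304.

(0.156, 0.304)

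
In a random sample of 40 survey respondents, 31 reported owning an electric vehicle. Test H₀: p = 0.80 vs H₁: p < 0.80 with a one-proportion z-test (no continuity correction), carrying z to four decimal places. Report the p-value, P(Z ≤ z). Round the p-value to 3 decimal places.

Sample proportion p̂ = 31/40 = 0.77500.
Null standard error: √(0.80·0.20/40) = √0.004000000 = 0.063246.
Test statistic (full precision, shown to 4 dp): z = (31/40 − 0.80)/SE₀ ≈ -0.3953.
From the standard normal, P(Z ≤ z) = 0.346.

p-value = 0.346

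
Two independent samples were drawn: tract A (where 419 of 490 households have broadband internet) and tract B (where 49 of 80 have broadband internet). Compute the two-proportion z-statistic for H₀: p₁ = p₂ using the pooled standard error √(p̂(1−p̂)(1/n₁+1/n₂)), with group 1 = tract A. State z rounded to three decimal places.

z = 5.249

p̂₁ = 419/490 = 0.85510, p̂₂ = 49/80 = 0.61250.
Pooling: p̂ = 468/570 = 0.82105.
Pooled SE = √[0.1469252·0.01454082] ≈ 0.046221.
z = (p̂₁ − p̂₂)/SE = (0.85510 − 0.61250)/0.046221 = 0.24260/0.046221 = 5.249.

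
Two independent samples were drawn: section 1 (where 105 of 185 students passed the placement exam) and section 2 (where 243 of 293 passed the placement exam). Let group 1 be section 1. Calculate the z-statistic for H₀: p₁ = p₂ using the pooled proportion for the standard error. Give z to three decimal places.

z = -6.265

Sample proportions: p̂₁ = 105/185 = 0.56757 and p̂₂ = 243/293 = 0.82935.
Pooled p̂ = (105+243)/(185+293) = 348/478 = 0.72803.
SE = √[p̂(1−p̂)(1/n₁+1/n₂)] = √[0.72803·0.27197·(1/185+1/293)] ≈ 0.041786.
z = -0.26178/0.041786 = -6.265.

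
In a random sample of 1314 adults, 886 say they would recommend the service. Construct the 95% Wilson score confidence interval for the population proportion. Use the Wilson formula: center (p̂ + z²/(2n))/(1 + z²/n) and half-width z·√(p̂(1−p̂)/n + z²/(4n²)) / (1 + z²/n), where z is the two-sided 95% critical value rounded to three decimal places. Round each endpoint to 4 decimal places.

p̂ = 886/1314 = 0.67428; z = 1.960, so z² = 3.841600.
Denominator 1 + z²/n = 1 + 3.841600/1314 = 1.002924.
Center = (0.67428 + 0.001462)/1.002924 = 0.67377.
Radicand: p̂(1−p̂)/n + z²/(4n²) = 0.000167144 + 0.000000556 = 0.000167700.
Half-width = 1.960·√0.000167700/1.002924 = 0.02531.
CI: 0.67377 ± 0.02531 = (0.6485, 0.6991).

(0.6485, 0.6991)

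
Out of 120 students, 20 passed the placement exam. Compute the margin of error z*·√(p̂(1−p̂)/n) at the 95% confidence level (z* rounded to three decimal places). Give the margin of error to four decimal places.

ME = 0.0667

With x = 20 successes in n = 120, p̂ = 0.16667.
SE(p̂) = √(0.16667·0.83333/120) = 0.034021.
z* = 1.960 at the 95% level.
So ME = 0.0667.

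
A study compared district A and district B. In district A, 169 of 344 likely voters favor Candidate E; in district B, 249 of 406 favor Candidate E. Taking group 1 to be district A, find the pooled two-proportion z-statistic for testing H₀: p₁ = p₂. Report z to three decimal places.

p̂₁ = 169/344 = 0.49128, p̂₂ = 249/406 = 0.61330.
Pooling: p̂ = 418/750 = 0.55733.
SE = √[p̂(1−p̂)(1/n₁+1/n₂)] = √[0.55733·0.44267·(1/344+1/406)] ≈ 0.036399.
z = (p̂₁ − p̂₂)/SE = (0.49128 − 0.61330)/0.036399 = -0.12202/0.036399 = -3.352.

z = -3.352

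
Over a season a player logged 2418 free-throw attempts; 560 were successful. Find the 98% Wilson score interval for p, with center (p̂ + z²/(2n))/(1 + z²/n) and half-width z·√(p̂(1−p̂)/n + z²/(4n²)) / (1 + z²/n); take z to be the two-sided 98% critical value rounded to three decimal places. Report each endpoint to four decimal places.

Here p̂ = 560/2418 = 0.23160 and z = 2.326 (z² = 5.410276).
1 + z²/n = 1.002238.
Center = (0.23160 + 0.001119)/1.002238 = 0.23220.
Radicand: p̂(1−p̂)/n + z²/(4n²) = 0.000073598 + 0.000000231 = 0.000073829.
Half-width = 2.326·√0.000073829/1.002238 = 0.01994.
So the interval runs from 0.2123 to 0.2521.

(0.2123, 0.2521)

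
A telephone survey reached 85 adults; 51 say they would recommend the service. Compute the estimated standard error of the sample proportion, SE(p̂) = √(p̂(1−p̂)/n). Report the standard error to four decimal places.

Sample proportion p̂ = 51/85 = 0.60000.
p̂(1−p̂) = 0.240000.
SE = √(0.240000/85) = 0.0531.

SE = 0.0531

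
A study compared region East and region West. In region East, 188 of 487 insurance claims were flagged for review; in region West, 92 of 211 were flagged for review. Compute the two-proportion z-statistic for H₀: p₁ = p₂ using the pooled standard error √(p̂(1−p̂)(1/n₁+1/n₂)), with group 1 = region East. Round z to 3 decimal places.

z = -1.237

p̂₁ = 188/487 = 0.38604, p̂₂ = 92/211 = 0.43602.
Pooling: p̂ = 280/698 = 0.40115.
Pooled SE = √[0.2402279·0.00679272] ≈ 0.040396.
z = (p̂₁ − p̂₂)/SE = (0.38604 − 0.43602)/0.040396 = -0.04998/0.040396 = -1.237.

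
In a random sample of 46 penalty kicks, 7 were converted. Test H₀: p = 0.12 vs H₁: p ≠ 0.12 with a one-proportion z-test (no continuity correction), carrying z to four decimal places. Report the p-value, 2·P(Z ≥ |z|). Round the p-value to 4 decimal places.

p̂ = 7/46 = 0.15217.
Under H₀, SE = √(p₀(1−p₀)/n) = √(0.12·0.88/46) = √0.002295652 = 0.047913.
Test statistic (full precision, shown to 4 dp): z = (7/46 − 0.12)/SE₀ ≈ 0.6715.
p-value = 2·P(Z ≥ |z|) with z = 0.6715 → 0.5019.

p-value = 0.5019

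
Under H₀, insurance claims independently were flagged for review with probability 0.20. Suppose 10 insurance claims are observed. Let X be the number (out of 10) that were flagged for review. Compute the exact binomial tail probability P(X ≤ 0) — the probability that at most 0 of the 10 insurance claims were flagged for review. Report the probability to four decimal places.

X is binomial with n = 10 and p = 0.20.
P(X ≤ 0) = C(10,0)·0.20^0·0.80^10.
= 0.107374 = 0.1074.

P = 0.1074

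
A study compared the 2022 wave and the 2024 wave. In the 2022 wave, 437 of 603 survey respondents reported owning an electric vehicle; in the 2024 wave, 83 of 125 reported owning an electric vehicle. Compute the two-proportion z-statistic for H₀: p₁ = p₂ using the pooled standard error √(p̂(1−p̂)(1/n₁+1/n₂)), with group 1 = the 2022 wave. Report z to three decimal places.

z = 1.367

Sample proportions: p̂₁ = 437/603 = 0.72471 and p̂₂ = 83/125 = 0.66400.
Pooled p̂ = (437+83)/(603+125) = 520/728 = 0.71429.
Pooled SE = √[0.2040816·0.00965837] ≈ 0.044397.
z = 0.06071/0.044397 = 1.367.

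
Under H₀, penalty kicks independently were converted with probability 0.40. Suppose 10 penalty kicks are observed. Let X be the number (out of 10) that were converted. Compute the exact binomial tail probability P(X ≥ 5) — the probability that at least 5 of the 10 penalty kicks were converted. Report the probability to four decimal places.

P = 0.3669

X is binomial with n = 10 and p = 0.40.
P(X ≥ 5) = Σ_{j=5}^{10} C(10,j)·0.40^j·0.60^{10−j}.
= 0.200658 + 0.111477 + 0.042467 + 0.010617 + 0.001573 + 0.000105 = 0.3669.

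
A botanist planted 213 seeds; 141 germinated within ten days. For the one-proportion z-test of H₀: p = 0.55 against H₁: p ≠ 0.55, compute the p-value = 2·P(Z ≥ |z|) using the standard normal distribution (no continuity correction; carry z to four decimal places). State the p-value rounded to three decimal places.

The sample proportion is 141/213 = 0.66197.
Under H₀, SE = √(p₀(1−p₀)/n) = √(0.55·0.45/213) = √0.001161972 = 0.034088.
z = (p̂ − p₀)/SE = (141/213 − 0.55)/0.034088 ≈ 3.2848.
From the standard normal, 2·P(Z ≥ |z|) = 0.001.

p-value = 0.001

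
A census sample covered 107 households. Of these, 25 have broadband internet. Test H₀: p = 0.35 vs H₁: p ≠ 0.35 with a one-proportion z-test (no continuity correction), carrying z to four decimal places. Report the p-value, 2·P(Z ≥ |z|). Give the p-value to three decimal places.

p-value = 0.012

p̂ = 25/107 = 0.23364.
SE₀ = √(0.35·0.65/107) = 0.046110.
Test statistic (full precision, shown to 4 dp): z = (25/107 − 0.35)/SE₀ ≈ -2.5234.
From the standard normal, 2·P(Z ≥ |z|) = 0.012.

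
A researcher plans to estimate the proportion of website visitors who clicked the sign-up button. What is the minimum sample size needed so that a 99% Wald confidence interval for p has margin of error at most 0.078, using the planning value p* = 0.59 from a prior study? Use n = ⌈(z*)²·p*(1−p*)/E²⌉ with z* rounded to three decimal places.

For 99% confidence, z* = 2.576.
p*(1−p*) = 0.2419.
Required n before rounding: 6.635776 × 0.2419 / 0.078² = 263.839.
⌈263.839⌉ = 264.

n = 264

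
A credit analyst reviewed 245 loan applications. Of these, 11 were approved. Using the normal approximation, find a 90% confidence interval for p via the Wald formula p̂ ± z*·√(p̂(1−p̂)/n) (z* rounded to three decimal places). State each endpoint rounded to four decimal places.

Sample proportion p̂ = 11/245 = 0.04490.
Standard error of p̂: √(0.042882/245) = √0.000175029 = 0.013230.
The 90% critical value is z* = 1.645.
Margin of error: 1.645 × 0.013230 = 0.02176.
Interval: 0.04490 ± 0.02176 → (0.0231, 0.0667).

(0.0231, 0.0667)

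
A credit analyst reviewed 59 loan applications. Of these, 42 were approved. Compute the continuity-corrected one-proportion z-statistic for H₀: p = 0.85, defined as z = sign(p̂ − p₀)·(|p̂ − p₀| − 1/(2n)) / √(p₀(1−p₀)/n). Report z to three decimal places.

Sample proportion p̂ = 42/59 = 0.71186. p̂ − p₀ = -0.138136.
1/(2n) = 0.008475.
Corrected numerator: |-0.138136| − 0.008475 = 0.129661.
SE₀ = √(0.85·0.15/59) = 0.046487.
z = (−)0.129661/0.046487 = -2.789.

z = -2.789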